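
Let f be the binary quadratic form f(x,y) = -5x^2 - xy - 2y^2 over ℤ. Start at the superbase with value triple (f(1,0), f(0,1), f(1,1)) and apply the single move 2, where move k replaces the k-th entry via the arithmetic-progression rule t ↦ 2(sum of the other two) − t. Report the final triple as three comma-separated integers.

start (-5,-2,-8) = (f(1,0),f(0,1),f(1,1))
replace slot 2: 2·((-5)+(-8)) − (-2) = -24 → (-5,-24,-8)

-5,-24,-8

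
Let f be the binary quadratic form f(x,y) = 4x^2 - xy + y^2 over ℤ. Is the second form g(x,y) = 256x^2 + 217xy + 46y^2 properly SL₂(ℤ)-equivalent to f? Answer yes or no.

D₁ = -15, D₂ = -15
f: flip: (4,-1,1)→(1,1,4)
f: reduced (well bottom): (1,1,4) with a≤c, −a<b≤a
g: flip: (256,217,46)→(46,-217,256)
g: translate: b→-33 (≡-217 mod 92), so (46,-217,256)→(46,-33,6)
g: flip: (46,-33,6)→(6,33,46)
g: translate: b→-3 (≡33 mod 12), so (6,33,46)→(6,-3,1)
g: flip: (6,-3,1)→(1,3,6)
g: translate: b→1 (≡3 mod 2), so (1,3,6)→(1,1,4)
g: reduced (well bottom): (1,1,4) with a≤c, −a<b≤a
reduced forms (1, 1, 4) vs (1, 1, 4) ⇒ equivalent

yes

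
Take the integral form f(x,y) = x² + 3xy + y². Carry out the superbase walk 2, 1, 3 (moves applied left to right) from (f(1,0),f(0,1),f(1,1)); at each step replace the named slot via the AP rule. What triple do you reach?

start (1,1,5) = (f(1,0),f(0,1),f(1,1))
replace slot 2: 2·(1+5) − 1 = 11 → (1,11,5)
replace slot 1: 2·(11+5) − 1 = 31 → (31,11,5)
replace slot 3: 2·(31+11) − 5 = 79 → (31,11,79)

31,11,79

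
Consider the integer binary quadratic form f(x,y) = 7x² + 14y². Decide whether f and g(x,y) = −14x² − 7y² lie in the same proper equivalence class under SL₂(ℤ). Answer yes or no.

D₁ = -392, D₂ = -392
f: reduced (well bottom): (7,0,14) with a≤c, −a<b≤a
g is negative-definite; reduce −g:
−g: flip: (14,0,7)→(7,0,14)
−g: reduced (well bottom): (7,0,14) with a≤c, −a<b≤a
flip sign back: reduced form of g is (-7,0,-14)
reduced forms (7, 0, 14) vs (-7, 0, -14) ⇒ inequivalent

no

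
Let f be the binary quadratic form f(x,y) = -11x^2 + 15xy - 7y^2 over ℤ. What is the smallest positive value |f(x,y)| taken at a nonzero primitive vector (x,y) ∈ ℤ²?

translate: b→7 (≡-15 mod 22), so (11,-15,7)→(11,7,3)
flip: (11,7,3)→(3,-7,11)
translate: b→-1 (≡-7 mod 6), so (3,-7,11)→(3,-1,7)
reduced (well bottom): (3,-1,7) with a≤c, −a<b≤a
well minimum |f| = |-3| = 3 (negative-definite)

3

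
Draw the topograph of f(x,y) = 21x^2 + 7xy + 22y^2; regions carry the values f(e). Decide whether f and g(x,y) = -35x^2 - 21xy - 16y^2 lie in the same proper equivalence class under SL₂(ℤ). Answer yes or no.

D₁ = -1799, D₂ = -1799
f: reduced (well bottom): (21,7,22) with a≤c, −a<b≤a
g is negative-definite; reduce −g:
−g: flip: (35,21,16)→(16,-21,35)
−g: translate: b→11 (≡-21 mod 32), so (16,-21,35)→(16,11,30)
−g: reduced (well bottom): (16,11,30) with a≤c, −a<b≤a
flip sign back: reduced form of g is (-16,-11,-30)
reduced forms (21, 7, 22) vs (-16, -11, -30) ⇒ inequivalent

no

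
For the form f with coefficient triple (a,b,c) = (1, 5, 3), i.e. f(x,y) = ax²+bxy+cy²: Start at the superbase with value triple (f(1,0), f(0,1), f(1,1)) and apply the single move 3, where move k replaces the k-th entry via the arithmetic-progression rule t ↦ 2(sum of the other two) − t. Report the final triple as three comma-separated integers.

start (1,3,9) = (f(1,0),f(0,1),f(1,1))
replace slot 3: 2·(1+3) − 9 = -1 → (1,3,-1)

1,3,-1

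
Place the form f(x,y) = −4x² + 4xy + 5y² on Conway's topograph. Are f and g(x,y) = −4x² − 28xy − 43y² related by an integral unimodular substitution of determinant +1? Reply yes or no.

D₁ = 96, D₂ = 96
river cycle of f (length 4): (5, 6, -3), (-3, 6, 5), (5, 4, -4), (-4, 4, 5)
river cycle of g (length 4): (-4, 4, 5), (5, 6, -3), (-3, 6, 5), (5, 4, -4)
cycles coincide ⇒ equivalent

yes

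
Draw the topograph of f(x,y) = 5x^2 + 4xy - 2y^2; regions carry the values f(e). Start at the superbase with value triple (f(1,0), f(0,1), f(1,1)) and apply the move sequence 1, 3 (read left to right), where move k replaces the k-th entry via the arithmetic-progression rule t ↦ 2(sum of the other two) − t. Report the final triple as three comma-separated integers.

start (5,-2,7) = (f(1,0),f(0,1),f(1,1))
replace slot 1: 2·((-2)+7) − 5 = 5 → (5,-2,7)
replace slot 3: 2·(5+(-2)) − 7 = -1 → (5,-2,-1)

5,-2,-1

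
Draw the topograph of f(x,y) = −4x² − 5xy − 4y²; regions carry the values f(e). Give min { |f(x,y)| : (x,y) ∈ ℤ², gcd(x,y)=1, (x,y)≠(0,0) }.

translate: b→-3 (≡5 mod 8), so (4,5,4)→(4,-3,3)
flip: (4,-3,3)→(3,3,4)
reduced (well bottom): (3,3,4) with a≤c, −a<b≤a
well minimum |f| = |-3| = 3 (negative-definite)

3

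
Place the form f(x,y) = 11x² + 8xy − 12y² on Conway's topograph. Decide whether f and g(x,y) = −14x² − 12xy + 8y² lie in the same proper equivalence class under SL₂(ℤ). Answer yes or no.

D₁ = 592, D₂ = 592
river cycle of f (length 6): (-12, 16, 7), (7, 12, -16), (-16, 20, 3), (3, 22, -9), (-9, 14, 11), (11, 8, -12)
river cycle of g (length 6): (8, 12, -14), (-14, 16, 6), (6, 20, -8), (-8, 12, 14), (14, 16, -6), (-6, 20, 8)
cycles differ ⇒ inequivalent

no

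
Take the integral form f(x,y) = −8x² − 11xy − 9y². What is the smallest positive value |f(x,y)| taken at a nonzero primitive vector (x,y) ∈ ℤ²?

translate: b→-5 (≡11 mod 16), so (8,11,9)→(8,-5,6)
flip: (8,-5,6)→(6,5,8)
reduced (well bottom): (6,5,8) with a≤c, −a<b≤a
well minimum |f| = |-6| = 6 (negative-definite)

6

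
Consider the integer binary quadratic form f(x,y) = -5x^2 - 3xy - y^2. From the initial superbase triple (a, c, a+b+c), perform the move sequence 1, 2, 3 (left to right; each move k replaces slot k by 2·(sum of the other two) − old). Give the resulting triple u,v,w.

start (-5,-1,-9) = (f(1,0),f(0,1),f(1,1))
replace slot 1: 2·((-1)+(-9)) − (-5) = -15 → (-15,-1,-9)
replace slot 2: 2·((-15)+(-9)) − (-1) = -47 → (-15,-47,-9)
replace slot 3: 2·((-15)+(-47)) − (-9) = -115 → (-15,-47,-115)

-15,-47,-115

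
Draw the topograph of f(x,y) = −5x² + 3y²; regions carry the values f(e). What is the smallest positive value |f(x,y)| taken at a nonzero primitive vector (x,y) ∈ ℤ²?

descent: ρ → (3,6,-2)  [lands on river]
river: ρ → (-2,6,3)
closes: descent 1, river 2
min |a| on river = 2

2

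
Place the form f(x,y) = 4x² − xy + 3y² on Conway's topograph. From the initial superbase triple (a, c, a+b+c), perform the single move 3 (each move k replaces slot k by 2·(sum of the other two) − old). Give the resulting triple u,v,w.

start (4,3,6) = (f(1,0),f(0,1),f(1,1))
replace slot 3: 2·(4+3) − 6 = 8 → (4,3,8)

4,3,8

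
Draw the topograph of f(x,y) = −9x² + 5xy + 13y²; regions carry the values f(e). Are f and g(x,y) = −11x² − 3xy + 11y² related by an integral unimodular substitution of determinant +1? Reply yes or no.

D₁ = 493, D₂ = 493
river cycle of f (length 10): (13, 21, -1), (-1, 21, 13), (13, 5, -9), (-9, 13, 9), (9, 5, -13), (-13, 21, 1), (1, 21, -13), (-13, 5, 9), (9, 13, -9), (-9, 5, 13)
river cycle of g (length 10): (11, 3, -11), (-11, 19, 3), (3, 17, -17), (-17, 17, 3), (3, 19, -11), (-11, 3, 11), (11, 19, -3), (-3, 17, 17), (17, 17, -3), (-3, 19, 11)
cycles differ ⇒ inequivalent

no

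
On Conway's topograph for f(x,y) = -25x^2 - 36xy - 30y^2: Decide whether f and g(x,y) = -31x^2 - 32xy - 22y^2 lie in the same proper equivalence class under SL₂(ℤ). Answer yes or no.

D₁ = -1704, D₂ = -1704
f is negative-definite; reduce −f:
−f: translate: b→-14 (≡36 mod 50), so (25,36,30)→(25,-14,19)
−f: flip: (25,-14,19)→(19,14,25)
−f: reduced (well bottom): (19,14,25) with a≤c, −a<b≤a
flip sign back: reduced form of f is (-19,-14,-25)
g is negative-definite; reduce −g:
−g: translate: b→-30 (≡32 mod 62), so (31,32,22)→(31,-30,21)
−g: flip: (31,-30,21)→(21,30,31)
−g: translate: b→-12 (≡30 mod 42), so (21,30,31)→(21,-12,22)
−g: reduced (well bottom): (21,-12,22) with a≤c, −a<b≤a
flip sign back: reduced form of g is (-21,12,-22)
reduced forms (-19, -14, -25) vs (-21, 12, -22) ⇒ inequivalent

no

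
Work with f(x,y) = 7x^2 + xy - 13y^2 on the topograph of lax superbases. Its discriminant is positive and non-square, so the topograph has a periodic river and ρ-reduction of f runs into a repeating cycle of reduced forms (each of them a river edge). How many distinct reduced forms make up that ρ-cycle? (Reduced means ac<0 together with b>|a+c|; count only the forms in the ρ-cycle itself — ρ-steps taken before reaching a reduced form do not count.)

D = 365, ⌊√D⌋ = 19
descent: ρ → (-13,-1,7)
descent: ρ → (7,15,-5)  [lands on river]
river: ρ → (-5,15,7)
river: ρ → (7,13,-7)
river: ρ → (-7,15,5)
river: ρ → (5,15,-7)
river: ρ → (-7,13,7)
ρ-cycle length = 6 (tail of 2 descent steps not counted)

6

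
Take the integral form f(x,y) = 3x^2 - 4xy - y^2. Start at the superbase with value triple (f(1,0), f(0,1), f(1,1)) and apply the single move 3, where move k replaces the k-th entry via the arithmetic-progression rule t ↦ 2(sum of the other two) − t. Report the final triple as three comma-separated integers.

start (3,-1,-2) = (f(1,0),f(0,1),f(1,1))
replace slot 3: 2·(3+(-1)) − (-2) = 6 → (3,-1,6)

3,-1,6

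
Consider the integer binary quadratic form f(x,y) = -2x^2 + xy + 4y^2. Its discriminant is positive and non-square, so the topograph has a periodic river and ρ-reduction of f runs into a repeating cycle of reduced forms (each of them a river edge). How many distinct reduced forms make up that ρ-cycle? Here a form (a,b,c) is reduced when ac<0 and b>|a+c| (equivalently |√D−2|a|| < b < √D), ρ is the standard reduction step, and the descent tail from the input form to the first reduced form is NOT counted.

D = 33, ⌊√D⌋ = 5
descent: ρ → (4,-1,-2)
descent: ρ → (-2,5,1)  [lands on river]
river: ρ → (1,5,-2)
river: ρ → (-2,3,3)
river: ρ → (3,3,-2)
ρ-cycle length = 4 (tail of 2 descent steps not counted)

4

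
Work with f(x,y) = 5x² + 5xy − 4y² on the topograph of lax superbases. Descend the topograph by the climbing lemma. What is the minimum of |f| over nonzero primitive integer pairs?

river: ρ → (-4,3,6)
river: ρ → (6,9,-1)
river: ρ → (-1,9,6)
river: ρ → (6,3,-4)
river: ρ → (-4,5,5)
river: ρ → (5,5,-4)
closes: descent 0, river 6
min |a| on river = 1

1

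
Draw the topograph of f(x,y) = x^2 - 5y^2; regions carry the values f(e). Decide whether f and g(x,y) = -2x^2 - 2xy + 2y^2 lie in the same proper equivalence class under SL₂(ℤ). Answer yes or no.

D₁ = 20, D₂ = 20
river cycle of f (length 2): (1, 4, -1), (-1, 4, 1)
river cycle of g (length 2): (2, 2, -2), (-2, 2, 2)
cycles differ ⇒ inequivalent

no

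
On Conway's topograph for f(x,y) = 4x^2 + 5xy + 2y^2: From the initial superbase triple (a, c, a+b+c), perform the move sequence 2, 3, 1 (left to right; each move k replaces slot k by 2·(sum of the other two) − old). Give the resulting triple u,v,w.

start (4,2,11) = (f(1,0),f(0,1),f(1,1))
replace slot 2: 2·(4+11) − 2 = 28 → (4,28,11)
replace slot 3: 2·(4+28) − 11 = 53 → (4,28,53)
replace slot 1: 2·(28+53) − 4 = 158 → (158,28,53)

158,28,53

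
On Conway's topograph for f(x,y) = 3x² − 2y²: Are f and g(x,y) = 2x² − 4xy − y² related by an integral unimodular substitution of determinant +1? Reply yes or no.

D₁ = 24, D₂ = 24
river cycle of f (length 2): (-2, 4, 1), (1, 4, -2)
river cycle of g (length 2): (-1, 4, 2), (2, 4, -1)
cycles differ ⇒ inequivalent

no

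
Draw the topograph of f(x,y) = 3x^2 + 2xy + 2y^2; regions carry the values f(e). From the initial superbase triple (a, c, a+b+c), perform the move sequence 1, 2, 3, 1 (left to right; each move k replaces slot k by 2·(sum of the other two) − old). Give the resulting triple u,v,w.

start (3,2,7) = (f(1,0),f(0,1),f(1,1))
replace slot 1: 2·(2+7) − 3 = 15 → (15,2,7)
replace slot 2: 2·(15+7) − 2 = 42 → (15,42,7)
replace slot 3: 2·(15+42) − 7 = 107 → (15,42,107)
replace slot 1: 2·(42+107) − 15 = 283 → (283,42,107)

283,42,107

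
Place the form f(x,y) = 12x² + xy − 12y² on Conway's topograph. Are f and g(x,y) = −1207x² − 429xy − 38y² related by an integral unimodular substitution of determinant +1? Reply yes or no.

D₁ = 577, D₂ = 577
river cycle of f (length 6): (-12, 23, 1), (1, 23, -12), (-12, 1, 12), (12, 23, -1), (-1, 23, 12), (12, 1, -12)
river cycle of g (length 6): (-1, 23, 12), (12, 1, -12), (-12, 23, 1), (1, 23, -12), (-12, 1, 12), (12, 23, -1)
cycles coincide ⇒ equivalent

yes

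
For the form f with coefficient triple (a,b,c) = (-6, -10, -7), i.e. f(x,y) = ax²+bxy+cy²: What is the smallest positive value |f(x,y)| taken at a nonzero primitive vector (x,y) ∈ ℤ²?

translate: b→-2 (≡10 mod 12), so (6,10,7)→(6,-2,3)
flip: (6,-2,3)→(3,2,6)
reduced (well bottom): (3,2,6) with a≤c, −a<b≤a
well minimum |f| = |-3| = 3 (negative-definite)

3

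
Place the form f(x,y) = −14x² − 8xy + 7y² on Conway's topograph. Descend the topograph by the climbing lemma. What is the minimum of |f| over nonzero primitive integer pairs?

descent: ρ → (7,8,-14)  [lands on river]
river: ρ → (-14,20,1)
river: ρ → (1,20,-14)
river: ρ → (-14,8,7)
river: ρ → (7,20,-2)
river: ρ → (-2,20,7)
closes: descent 1, river 6
min |a| on river = 1

1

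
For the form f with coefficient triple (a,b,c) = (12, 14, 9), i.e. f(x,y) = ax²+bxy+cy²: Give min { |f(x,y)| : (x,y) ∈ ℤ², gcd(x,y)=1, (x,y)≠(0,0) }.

translate: b→-10 (≡14 mod 24), so (12,14,9)→(12,-10,7)
flip: (12,-10,7)→(7,10,12)
translate: b→-4 (≡10 mod 14), so (7,10,12)→(7,-4,9)
reduced (well bottom): (7,-4,9) with a≤c, −a<b≤a
well minimum = a = 7

7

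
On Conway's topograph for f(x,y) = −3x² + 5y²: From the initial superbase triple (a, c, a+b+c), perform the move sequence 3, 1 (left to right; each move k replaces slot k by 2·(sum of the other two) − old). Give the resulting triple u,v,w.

start (-3,5,2) = (f(1,0),f(0,1),f(1,1))
replace slot 3: 2·((-3)+5) − 2 = 2 → (-3,5,2)
replace slot 1: 2·(5+2) − (-3) = 17 → (17,5,2)

17,5,2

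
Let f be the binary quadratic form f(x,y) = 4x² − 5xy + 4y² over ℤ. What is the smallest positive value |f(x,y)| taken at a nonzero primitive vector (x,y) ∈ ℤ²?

translate: b→3 (≡-5 mod 8), so (4,-5,4)→(4,3,3)
flip: (4,3,3)→(3,-3,4)
translate: b→3 (≡-3 mod 6), so (3,-3,4)→(3,3,4)
reduced (well bottom): (3,3,4) with a≤c, −a<b≤a
well minimum = a = 3

3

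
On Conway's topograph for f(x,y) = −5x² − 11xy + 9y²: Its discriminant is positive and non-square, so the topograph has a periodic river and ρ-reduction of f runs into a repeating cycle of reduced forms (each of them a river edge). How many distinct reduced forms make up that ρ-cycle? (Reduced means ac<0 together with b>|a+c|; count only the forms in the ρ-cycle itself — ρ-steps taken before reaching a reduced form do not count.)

D = 301, ⌊√D⌋ = 17
descent: ρ → (9,11,-5)  [lands on river]
river: ρ → (-5,9,11)
river: ρ → (11,13,-3)
river: ρ → (-3,17,1)
river: ρ → (1,17,-3)
river: ρ → (-3,13,11)
river: ρ → (11,9,-5)
river: ρ → (-5,11,9)
river: ρ → (9,7,-7)
river: ρ → (-7,7,9)
ρ-cycle length = 10 (tail of 1 descent step not counted)

10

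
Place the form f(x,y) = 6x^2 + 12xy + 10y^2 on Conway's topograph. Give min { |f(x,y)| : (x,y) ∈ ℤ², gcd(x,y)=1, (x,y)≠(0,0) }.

translate: b→0 (≡12 mod 12), so (6,12,10)→(6,0,4)
flip: (6,0,4)→(4,0,6)
reduced (well bottom): (4,0,6) with a≤c, −a<b≤a
well minimum = a = 4

4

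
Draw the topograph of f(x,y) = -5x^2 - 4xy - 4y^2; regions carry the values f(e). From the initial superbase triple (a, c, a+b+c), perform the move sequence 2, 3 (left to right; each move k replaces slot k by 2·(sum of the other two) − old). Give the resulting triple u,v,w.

start (-5,-4,-13) = (f(1,0),f(0,1),f(1,1))
replace slot 2: 2·((-5)+(-13)) − (-4) = -32 → (-5,-32,-13)
replace slot 3: 2·((-5)+(-32)) − (-13) = -61 → (-5,-32,-61)

-5,-32,-61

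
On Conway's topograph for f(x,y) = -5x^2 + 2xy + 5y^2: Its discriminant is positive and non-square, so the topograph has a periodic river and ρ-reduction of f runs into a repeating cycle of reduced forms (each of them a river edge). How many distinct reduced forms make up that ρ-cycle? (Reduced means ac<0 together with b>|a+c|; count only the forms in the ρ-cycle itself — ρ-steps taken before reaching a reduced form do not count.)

D = 104, ⌊√D⌋ = 10
river: ρ → (5,8,-2)
river: ρ → (-2,8,5)
river: ρ → (5,2,-5)
river: ρ → (-5,8,2)
river: ρ → (2,8,-5)
river: ρ → (-5,2,5)
ρ-cycle length = 6 (tail of 0 descent steps not counted)

6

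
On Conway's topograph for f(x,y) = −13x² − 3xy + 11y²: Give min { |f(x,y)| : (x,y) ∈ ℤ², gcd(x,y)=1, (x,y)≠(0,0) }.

descent: ρ → (11,3,-13)  [lands on river]
river: ρ → (-13,23,1)
river: ρ → (1,23,-13)
river: ρ → (-13,3,11)
river: ρ → (11,19,-5)
river: ρ → (-5,21,7)
river: ρ → (7,21,-5)
river: ρ → (-5,19,11)
closes: descent 1, river 8
min |a| on river = 1

1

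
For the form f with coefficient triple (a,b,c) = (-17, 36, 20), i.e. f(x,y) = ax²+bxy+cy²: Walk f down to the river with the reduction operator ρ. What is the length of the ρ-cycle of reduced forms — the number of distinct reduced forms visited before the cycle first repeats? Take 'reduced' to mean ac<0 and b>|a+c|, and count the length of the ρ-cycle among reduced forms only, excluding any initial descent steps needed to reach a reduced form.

D = 2656, ⌊√D⌋ = 51
river: ρ → (20,44,-9)
river: ρ → (-9,46,15)
river: ρ → (15,44,-12)
river: ρ → (-12,28,39)
river: ρ → (39,50,-1)
river: ρ → (-1,50,39)
river: ρ → (39,28,-12)
river: ρ → (-12,44,15)
river: ρ → (15,46,-9)
river: ρ → (-9,44,20)
river: ρ → (20,36,-17)
river: ρ → (-17,32,24)
river: ρ → (24,16,-25)
river: ρ → (-25,34,15)
river: ρ → (15,26,-33)
river: ρ → (-33,40,8)
river: ρ → (8,40,-33)
river: ρ → (-33,26,15)
river: ρ → (15,34,-25)
river: ρ → (-25,16,24)
river: ρ → (24,32,-17)
river: ρ → (-17,36,20)
ρ-cycle length = 22 (tail of 0 descent steps not counted)

22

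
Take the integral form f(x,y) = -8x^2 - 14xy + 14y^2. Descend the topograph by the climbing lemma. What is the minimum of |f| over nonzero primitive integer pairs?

descent: ρ → (14,14,-8)  [lands on river]
river: ρ → (-8,18,10)
river: ρ → (10,22,-4)
river: ρ → (-4,18,20)
river: ρ → (20,22,-2)
river: ρ → (-2,22,20)
river: ρ → (20,18,-4)
river: ρ → (-4,22,10)
river: ρ → (10,18,-8)
river: ρ → (-8,14,14)
closes: descent 1, river 10
min |a| on river = 2

2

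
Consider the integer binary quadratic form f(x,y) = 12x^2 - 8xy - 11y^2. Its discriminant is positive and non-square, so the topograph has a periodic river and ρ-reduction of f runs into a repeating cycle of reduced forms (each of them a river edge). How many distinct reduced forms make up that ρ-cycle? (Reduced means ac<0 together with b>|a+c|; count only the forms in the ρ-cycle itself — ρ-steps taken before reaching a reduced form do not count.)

D = 592, ⌊√D⌋ = 24
descent: ρ → (-11,8,12)  [lands on river]
river: ρ → (12,16,-7)
river: ρ → (-7,12,16)
river: ρ → (16,20,-3)
river: ρ → (-3,22,9)
river: ρ → (9,14,-11)
ρ-cycle length = 6 (tail of 1 descent step not counted)

6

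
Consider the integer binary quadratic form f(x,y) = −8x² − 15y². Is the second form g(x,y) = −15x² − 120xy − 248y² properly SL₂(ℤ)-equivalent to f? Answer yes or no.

D₁ = -480, D₂ = -480
f is negative-definite; reduce −f:
−f: reduced (well bottom): (8,0,15) with a≤c, −a<b≤a
flip sign back: reduced form of f is (-8,0,-15)
g is negative-definite; reduce −g:
−g: translate: b→0 (≡120 mod 30), so (15,120,248)→(15,0,8)
−g: flip: (15,0,8)→(8,0,15)
−g: reduced (well bottom): (8,0,15) with a≤c, −a<b≤a
flip sign back: reduced form of g is (-8,0,-15)
reduced forms (-8, 0, -15) vs (-8, 0, -15) ⇒ equivalent

yes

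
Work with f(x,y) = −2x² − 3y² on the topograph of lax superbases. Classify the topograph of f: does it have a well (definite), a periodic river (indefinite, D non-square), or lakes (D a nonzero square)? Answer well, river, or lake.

D = b²−4ac = 0² − 4·(-2)·(-3) = -24
D < 0 ⇒ definite ⇒ every region one sign ⇒ single well

well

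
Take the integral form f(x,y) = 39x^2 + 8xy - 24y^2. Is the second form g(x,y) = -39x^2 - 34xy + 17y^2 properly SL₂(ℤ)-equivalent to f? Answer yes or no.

D₁ = 3808, D₂ = 3808
river cycle of f (length 10): (-24, 40, 23), (23, 52, -12), (-12, 44, 39), (39, 34, -17), (-17, 34, 39), (39, 44, -12), (-12, 52, 23), (23, 40, -24), (-24, 56, 7), (7, 56, -24)
river cycle of g (length 10): (17, 34, -39), (-39, 44, 12), (12, 52, -23), (-23, 40, 24), (24, 56, -7), (-7, 56, 24), (24, 40, -23), (-23, 52, 12), (12, 44, -39), (-39, 34, 17)
cycles differ ⇒ inequivalent

no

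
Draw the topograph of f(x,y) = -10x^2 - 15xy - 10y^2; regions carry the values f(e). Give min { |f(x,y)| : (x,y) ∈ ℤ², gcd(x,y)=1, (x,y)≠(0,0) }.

translate: b→-5 (≡15 mod 20), so (10,15,10)→(10,-5,5)
flip: (10,-5,5)→(5,5,10)
reduced (well bottom): (5,5,10) with a≤c, −a<b≤a
well minimum |f| = |-5| = 5 (negative-definite)

5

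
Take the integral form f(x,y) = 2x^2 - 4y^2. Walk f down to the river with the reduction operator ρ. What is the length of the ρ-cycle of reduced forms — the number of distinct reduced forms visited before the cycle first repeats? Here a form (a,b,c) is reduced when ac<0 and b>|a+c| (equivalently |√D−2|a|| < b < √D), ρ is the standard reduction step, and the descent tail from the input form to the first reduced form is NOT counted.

D = 32, ⌊√D⌋ = 5
descent: ρ → (-4,0,2)
descent: ρ → (2,4,-2)  [lands on river]
river: ρ → (-2,4,2)
ρ-cycle length = 2 (tail of 2 descent steps not counted)

2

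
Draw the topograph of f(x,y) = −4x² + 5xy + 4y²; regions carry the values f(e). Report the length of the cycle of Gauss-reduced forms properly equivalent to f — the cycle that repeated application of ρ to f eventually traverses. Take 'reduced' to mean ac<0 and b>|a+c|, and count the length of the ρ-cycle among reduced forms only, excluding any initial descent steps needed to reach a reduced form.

D = 89, ⌊√D⌋ = 9
river: ρ → (4,3,-5)
river: ρ → (-5,7,2)
river: ρ → (2,9,-1)
river: ρ → (-1,9,2)
river: ρ → (2,7,-5)
river: ρ → (-5,3,4)
river: ρ → (4,5,-4)
river: ρ → (-4,3,5)
river: ρ → (5,7,-2)
river: ρ → (-2,9,1)
river: ρ → (1,9,-2)
river: ρ → (-2,7,5)
river: ρ → (5,3,-4)
river: ρ → (-4,5,4)
ρ-cycle length = 14 (tail of 0 descent steps not counted)

14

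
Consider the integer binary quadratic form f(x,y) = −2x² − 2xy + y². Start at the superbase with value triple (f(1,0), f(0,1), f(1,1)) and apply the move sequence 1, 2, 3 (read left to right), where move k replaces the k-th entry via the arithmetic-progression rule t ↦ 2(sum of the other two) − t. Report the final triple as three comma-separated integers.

start (-2,1,-3) = (f(1,0),f(0,1),f(1,1))
replace slot 1: 2·(1+(-3)) − (-2) = -2 → (-2,1,-3)
replace slot 2: 2·((-2)+(-3)) − 1 = -11 → (-2,-11,-3)
replace slot 3: 2·((-2)+(-11)) − (-3) = -23 → (-2,-11,-23)

-2,-11,-23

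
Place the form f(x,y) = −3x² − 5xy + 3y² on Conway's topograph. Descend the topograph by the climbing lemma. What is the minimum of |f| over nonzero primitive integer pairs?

descent: ρ → (3,5,-3)  [lands on river]
river: ρ → (-3,7,1)
river: ρ → (1,7,-3)
river: ρ → (-3,5,3)
river: ρ → (3,7,-1)
river: ρ → (-1,7,3)
closes: descent 1, river 6
min |a| on river = 1

1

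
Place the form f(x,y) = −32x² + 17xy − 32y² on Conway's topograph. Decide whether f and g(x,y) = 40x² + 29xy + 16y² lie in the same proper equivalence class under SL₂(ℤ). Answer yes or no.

D₁ = -3807, D₂ = -1719
discriminants differ ⇒ not SL₂(ℤ)-equivalent

no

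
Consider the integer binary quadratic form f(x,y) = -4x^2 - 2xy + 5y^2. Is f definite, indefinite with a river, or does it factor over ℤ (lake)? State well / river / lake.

D = b²−4ac = (-2)² − 4·(-4)·5 = 84
D > 0 non-square ⇒ indefinite ⇒ periodic river

river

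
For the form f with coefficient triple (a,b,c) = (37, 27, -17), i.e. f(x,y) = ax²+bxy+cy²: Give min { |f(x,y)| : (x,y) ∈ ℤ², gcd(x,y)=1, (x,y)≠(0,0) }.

river: ρ → (-17,41,23)
river: ρ → (23,51,-7)
river: ρ → (-7,47,37)
river: ρ → (37,27,-17)
closes: descent 0, river 4
min |a| on river = 7

7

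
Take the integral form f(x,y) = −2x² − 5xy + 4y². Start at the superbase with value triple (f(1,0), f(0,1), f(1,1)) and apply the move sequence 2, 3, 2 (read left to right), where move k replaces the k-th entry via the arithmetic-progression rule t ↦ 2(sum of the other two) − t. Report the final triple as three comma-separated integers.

start (-2,4,-3) = (f(1,0),f(0,1),f(1,1))
replace slot 2: 2·((-2)+(-3)) − 4 = -14 → (-2,-14,-3)
replace slot 3: 2·((-2)+(-14)) − (-3) = -29 → (-2,-14,-29)
replace slot 2: 2·((-2)+(-29)) − (-14) = -48 → (-2,-48,-29)

-2,-48,-29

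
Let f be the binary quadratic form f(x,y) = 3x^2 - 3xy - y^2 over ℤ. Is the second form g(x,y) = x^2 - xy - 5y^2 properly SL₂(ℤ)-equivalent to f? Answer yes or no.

D₁ = 21, D₂ = 21
river cycle of f (length 2): (-1, 3, 3), (3, 3, -1)
river cycle of g (length 2): (1, 3, -3), (-3, 3, 1)
cycles differ ⇒ inequivalent

no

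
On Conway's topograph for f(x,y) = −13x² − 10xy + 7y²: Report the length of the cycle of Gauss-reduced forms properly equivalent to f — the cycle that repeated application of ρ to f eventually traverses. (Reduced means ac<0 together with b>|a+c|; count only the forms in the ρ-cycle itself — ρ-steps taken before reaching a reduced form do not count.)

D = 464, ⌊√D⌋ = 21
descent: ρ → (7,10,-13)  [lands on river]
river: ρ → (-13,16,4)
river: ρ → (4,16,-13)
river: ρ → (-13,10,7)
river: ρ → (7,18,-5)
river: ρ → (-5,12,16)
river: ρ → (16,20,-1)
river: ρ → (-1,20,16)
river: ρ → (16,12,-5)
river: ρ → (-5,18,7)
ρ-cycle length = 10 (tail of 1 descent step not counted)

10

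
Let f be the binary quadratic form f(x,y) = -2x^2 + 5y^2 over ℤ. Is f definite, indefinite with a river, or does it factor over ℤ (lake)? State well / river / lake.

D = b²−4ac = 0² − 4·(-2)·5 = 40
D > 0 non-square ⇒ indefinite ⇒ periodic river

river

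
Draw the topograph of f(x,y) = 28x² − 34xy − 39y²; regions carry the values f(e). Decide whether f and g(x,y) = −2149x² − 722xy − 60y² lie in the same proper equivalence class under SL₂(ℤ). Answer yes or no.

D₁ = 5524, D₂ = 5524
river cycle of f (length 134): (-39, 34, 28), (28, 22, -45), (-45, 68, 5), (5, 72, -17), (-17, 64, 21), (21, 62, -20), (-20, 58, 27), (27, 50, -28), (-28, 62, 15), (15, 58, -36), … (124 more)
river cycle of g (length 134): (23, 44, -39), (-39, 34, 28), (28, 22, -45), (-45, 68, 5), (5, 72, -17), (-17, 64, 21), (21, 62, -20), (-20, 58, 27), (27, 50, -28), (-28, 62, 15), … (124 more)
cycles coincide ⇒ equivalent

yes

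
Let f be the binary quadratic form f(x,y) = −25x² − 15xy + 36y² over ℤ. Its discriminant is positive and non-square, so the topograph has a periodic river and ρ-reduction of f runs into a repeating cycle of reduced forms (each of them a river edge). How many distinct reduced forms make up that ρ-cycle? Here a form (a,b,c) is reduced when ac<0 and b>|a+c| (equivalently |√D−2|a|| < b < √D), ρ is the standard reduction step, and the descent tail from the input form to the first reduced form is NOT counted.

D = 3825, ⌊√D⌋ = 61
descent: ρ → (36,15,-25)  [lands on river]
river: ρ → (-25,35,26)
river: ρ → (26,17,-34)
river: ρ → (-34,51,9)
river: ρ → (9,57,-16)
river: ρ → (-16,39,36)
river: ρ → (36,33,-19)
river: ρ → (-19,43,26)
river: ρ → (26,61,-1)
river: ρ → (-1,61,26)
river: ρ → (26,43,-19)
river: ρ → (-19,33,36)
river: ρ → (36,39,-16)
river: ρ → (-16,57,9)
river: ρ → (9,51,-34)
river: ρ → (-34,17,26)
river: ρ → (26,35,-25)
river: ρ → (-25,15,36)
river: ρ → (36,57,-4)
river: ρ → (-4,55,50)
river: ρ → (50,45,-9)
river: ρ → (-9,45,50)
river: ρ → (50,55,-4)
river: ρ → (-4,57,36)
ρ-cycle length = 24 (tail of 1 descent step not counted)

24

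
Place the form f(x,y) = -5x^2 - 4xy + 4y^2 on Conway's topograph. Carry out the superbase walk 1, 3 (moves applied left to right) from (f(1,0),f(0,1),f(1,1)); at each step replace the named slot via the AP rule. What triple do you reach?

start (-5,4,-5) = (f(1,0),f(0,1),f(1,1))
replace slot 1: 2·(4+(-5)) − (-5) = 3 → (3,4,-5)
replace slot 3: 2·(3+4) − (-5) = 19 → (3,4,19)

3,4,19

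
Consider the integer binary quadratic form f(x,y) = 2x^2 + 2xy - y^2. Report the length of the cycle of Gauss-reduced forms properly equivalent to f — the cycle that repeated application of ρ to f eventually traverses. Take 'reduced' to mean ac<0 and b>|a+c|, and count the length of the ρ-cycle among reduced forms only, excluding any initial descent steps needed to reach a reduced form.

D = 12, ⌊√D⌋ = 3
river: ρ → (-1,2,2)
river: ρ → (2,2,-1)
ρ-cycle length = 2 (tail of 0 descent steps not counted)

2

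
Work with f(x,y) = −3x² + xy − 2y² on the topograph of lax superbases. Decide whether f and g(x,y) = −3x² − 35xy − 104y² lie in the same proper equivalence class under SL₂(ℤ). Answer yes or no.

D₁ = -23, D₂ = -23
f is negative-definite; reduce −f:
−f: flip: (3,-1,2)→(2,1,3)
−f: reduced (well bottom): (2,1,3) with a≤c, −a<b≤a
flip sign back: reduced form of f is (-2,-1,-3)
g is negative-definite; reduce −g:
−g: translate: b→-1 (≡35 mod 6), so (3,35,104)→(3,-1,2)
−g: flip: (3,-1,2)→(2,1,3)
−g: reduced (well bottom): (2,1,3) with a≤c, −a<b≤a
flip sign back: reduced form of g is (-2,-1,-3)
reduced forms (-2, -1, -3) vs (-2, -1, -3) ⇒ equivalent

yes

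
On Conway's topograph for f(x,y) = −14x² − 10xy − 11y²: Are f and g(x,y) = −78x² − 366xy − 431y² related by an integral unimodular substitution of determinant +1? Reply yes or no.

D₁ = -516, D₂ = -516
f is negative-definite; reduce −f:
−f: flip: (14,10,11)→(11,-10,14)
−f: reduced (well bottom): (11,-10,14) with a≤c, −a<b≤a
flip sign back: reduced form of f is (-11,10,-14)
g is negative-definite; reduce −g:
−g: translate: b→54 (≡366 mod 156), so (78,366,431)→(78,54,11)
−g: flip: (78,54,11)→(11,-54,78)
−g: translate: b→-10 (≡-54 mod 22), so (11,-54,78)→(11,-10,14)
−g: reduced (well bottom): (11,-10,14) with a≤c, −a<b≤a
flip sign back: reduced form of g is (-11,10,-14)
reduced forms (-11, 10, -14) vs (-11, 10, -14) ⇒ equivalent

yes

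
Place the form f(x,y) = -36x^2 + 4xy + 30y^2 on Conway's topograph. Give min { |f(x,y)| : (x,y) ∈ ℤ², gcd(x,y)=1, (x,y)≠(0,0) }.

descent: ρ → (30,56,-10)  [lands on river]
river: ρ → (-10,64,6)
river: ρ → (6,56,-50)
river: ρ → (-50,44,12)
river: ρ → (12,52,-34)
river: ρ → (-34,16,30)
river: ρ → (30,44,-20)
river: ρ → (-20,36,38)
river: ρ → (38,40,-18)
river: ρ → (-18,32,46)
river: ρ → (46,60,-4)
river: ρ → (-4,60,46)
river: ρ → (46,32,-18)
river: ρ → (-18,40,38)
river: ρ → (38,36,-20)
river: ρ → (-20,44,30)
river: ρ → (30,16,-34)
river: ρ → (-34,52,12)
river: ρ → (12,44,-50)
river: ρ → (-50,56,6)
river: ρ → (6,64,-10)
river: ρ → (-10,56,30)
river: ρ → (30,64,-2)
river: ρ → (-2,64,30)
closes: descent 1, river 24
min |a| on river = 2

2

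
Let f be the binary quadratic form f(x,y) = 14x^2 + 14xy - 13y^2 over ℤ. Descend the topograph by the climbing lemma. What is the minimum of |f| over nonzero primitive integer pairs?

river: ρ → (-13,12,15)
river: ρ → (15,18,-10)
river: ρ → (-10,22,11)
river: ρ → (11,22,-10)
river: ρ → (-10,18,15)
river: ρ → (15,12,-13)
river: ρ → (-13,14,14)
river: ρ → (14,14,-13)
closes: descent 0, river 8
min |a| on river = 10

10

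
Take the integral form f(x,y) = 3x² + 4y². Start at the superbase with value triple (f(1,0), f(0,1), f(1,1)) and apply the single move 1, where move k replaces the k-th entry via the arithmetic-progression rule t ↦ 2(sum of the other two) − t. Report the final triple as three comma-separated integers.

start (3,4,7) = (f(1,0),f(0,1),f(1,1))
replace slot 1: 2·(4+7) − 3 = 19 → (19,4,7)

19,4,7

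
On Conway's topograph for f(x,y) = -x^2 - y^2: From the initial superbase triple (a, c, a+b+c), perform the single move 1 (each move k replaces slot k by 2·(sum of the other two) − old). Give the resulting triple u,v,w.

start (-1,-1,-2) = (f(1,0),f(0,1),f(1,1))
replace slot 1: 2·((-1)+(-2)) − (-1) = -5 → (-5,-1,-2)

-5,-1,-2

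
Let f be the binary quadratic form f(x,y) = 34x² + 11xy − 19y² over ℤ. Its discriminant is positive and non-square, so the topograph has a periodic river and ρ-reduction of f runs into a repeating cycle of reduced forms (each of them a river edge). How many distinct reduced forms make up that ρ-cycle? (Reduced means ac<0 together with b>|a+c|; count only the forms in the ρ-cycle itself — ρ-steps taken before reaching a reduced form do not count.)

D = 2705, ⌊√D⌋ = 52
descent: ρ → (-19,27,26)  [lands on river]
river: ρ → (26,25,-20)
river: ρ → (-20,15,31)
river: ρ → (31,47,-4)
river: ρ → (-4,49,19)
river: ρ → (19,27,-26)
river: ρ → (-26,25,20)
river: ρ → (20,15,-31)
river: ρ → (-31,47,4)
river: ρ → (4,49,-19)
ρ-cycle length = 10 (tail of 1 descent step not counted)

10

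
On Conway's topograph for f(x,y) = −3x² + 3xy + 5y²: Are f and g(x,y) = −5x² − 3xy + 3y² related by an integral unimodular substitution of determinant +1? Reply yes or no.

D₁ = 69, D₂ = 69
river cycle of f (length 4): (5, 7, -1), (-1, 7, 5), (5, 3, -3), (-3, 3, 5)
river cycle of g (length 4): (3, 3, -5), (-5, 7, 1), (1, 7, -5), (-5, 3, 3)
cycles differ ⇒ inequivalent

no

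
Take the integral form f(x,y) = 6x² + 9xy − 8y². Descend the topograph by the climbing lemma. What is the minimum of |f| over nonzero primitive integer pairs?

river: ρ → (-8,7,7)
river: ρ → (7,7,-8)
river: ρ → (-8,9,6)
river: ρ → (6,15,-2)
river: ρ → (-2,13,13)
river: ρ → (13,13,-2)
river: ρ → (-2,15,6)
river: ρ → (6,9,-8)
closes: descent 0, river 8
min |a| on river = 2

2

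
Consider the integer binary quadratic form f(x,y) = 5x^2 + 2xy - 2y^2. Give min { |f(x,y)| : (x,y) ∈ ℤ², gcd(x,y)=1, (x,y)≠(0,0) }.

descent: ρ → (-2,6,1)  [lands on river]
river: ρ → (1,6,-2)
closes: descent 1, river 2
min |a| on river = 1

1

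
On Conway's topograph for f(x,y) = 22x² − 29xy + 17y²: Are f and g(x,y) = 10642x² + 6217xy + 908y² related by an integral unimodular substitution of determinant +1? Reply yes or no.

D₁ = -655, D₂ = -655
f: translate: b→15 (≡-29 mod 44), so (22,-29,17)→(22,15,10)
f: flip: (22,15,10)→(10,-15,22)
f: translate: b→5 (≡-15 mod 20), so (10,-15,22)→(10,5,17)
f: reduced (well bottom): (10,5,17) with a≤c, −a<b≤a
g: flip: (10642,6217,908)→(908,-6217,10642)
g: translate: b→-769 (≡-6217 mod 1816), so (908,-6217,10642)→(908,-769,163)
g: flip: (908,-769,163)→(163,769,908)
g: translate: b→117 (≡769 mod 326), so (163,769,908)→(163,117,22)
g: flip: (163,117,22)→(22,-117,163)
g: translate: b→15 (≡-117 mod 44), so (22,-117,163)→(22,15,10)
g: flip: (22,15,10)→(10,-15,22)
g: translate: b→5 (≡-15 mod 20), so (10,-15,22)→(10,5,17)
g: reduced (well bottom): (10,5,17) with a≤c, −a<b≤a
reduced forms (10, 5, 17) vs (10, 5, 17) ⇒ equivalent

yes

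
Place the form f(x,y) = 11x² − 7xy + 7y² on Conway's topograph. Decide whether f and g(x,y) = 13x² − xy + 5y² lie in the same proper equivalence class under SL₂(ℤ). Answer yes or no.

D₁ = -259, D₂ = -259
f: flip: (11,-7,7)→(7,7,11)
f: reduced (well bottom): (7,7,11) with a≤c, −a<b≤a
g: flip: (13,-1,5)→(5,1,13)
g: reduced (well bottom): (5,1,13) with a≤c, −a<b≤a
reduced forms (7, 7, 11) vs (5, 1, 13) ⇒ inequivalent

no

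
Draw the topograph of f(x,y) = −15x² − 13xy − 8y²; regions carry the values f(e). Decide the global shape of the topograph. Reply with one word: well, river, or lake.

D = b²−4ac = (-13)² − 4·(-15)·(-8) = -311
D < 0 ⇒ definite ⇒ every region one sign ⇒ single well

well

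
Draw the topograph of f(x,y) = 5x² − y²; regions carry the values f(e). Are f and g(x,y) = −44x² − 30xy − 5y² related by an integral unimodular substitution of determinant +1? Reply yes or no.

D₁ = 20, D₂ = 20
river cycle of f (length 2): (-1, 4, 1), (1, 4, -1)
river cycle of g (length 2): (1, 4, -1), (-1, 4, 1)
cycles coincide ⇒ equivalent

yes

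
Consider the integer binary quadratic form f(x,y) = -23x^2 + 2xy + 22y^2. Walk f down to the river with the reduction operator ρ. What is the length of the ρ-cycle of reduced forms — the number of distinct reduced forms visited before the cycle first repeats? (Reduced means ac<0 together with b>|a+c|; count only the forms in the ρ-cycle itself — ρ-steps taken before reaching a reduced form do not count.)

D = 2028, ⌊√D⌋ = 45
river: ρ → (22,42,-3)
river: ρ → (-3,42,22)
river: ρ → (22,2,-23)
river: ρ → (-23,44,1)
river: ρ → (1,44,-23)
river: ρ → (-23,2,22)
ρ-cycle length = 6 (tail of 0 descent steps not counted)

6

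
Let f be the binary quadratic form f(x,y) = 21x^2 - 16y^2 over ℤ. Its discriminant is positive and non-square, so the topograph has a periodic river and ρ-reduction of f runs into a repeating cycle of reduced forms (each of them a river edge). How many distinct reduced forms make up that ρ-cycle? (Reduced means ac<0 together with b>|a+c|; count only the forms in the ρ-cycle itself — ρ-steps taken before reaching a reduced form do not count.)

D = 1344, ⌊√D⌋ = 36
descent: ρ → (-16,32,5)  [lands on river]
river: ρ → (5,28,-28)
river: ρ → (-28,28,5)
river: ρ → (5,32,-16)
ρ-cycle length = 4 (tail of 1 descent step not counted)

4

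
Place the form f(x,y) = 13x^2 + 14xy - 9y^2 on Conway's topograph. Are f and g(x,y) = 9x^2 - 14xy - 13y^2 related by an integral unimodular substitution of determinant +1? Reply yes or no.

D₁ = 664, D₂ = 664
river cycle of f (length 22): (-9, 22, 5), (5, 18, -17), (-17, 16, 6), (6, 20, -11), (-11, 24, 2), (2, 24, -11), (-11, 20, 6), (6, 16, -17), (-17, 18, 5), (5, 22, -9), … (12 more)
river cycle of g (length 22): (-13, 14, 9), (9, 22, -5), (-5, 18, 17), (17, 16, -6), (-6, 20, 11), (11, 24, -2), (-2, 24, 11), (11, 20, -6), (-6, 16, 17), (17, 18, -5), … (12 more)
cycles differ ⇒ inequivalent

no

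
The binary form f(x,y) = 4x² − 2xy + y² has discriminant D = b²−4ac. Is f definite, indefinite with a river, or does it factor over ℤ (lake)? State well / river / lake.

D = b²−4ac = (-2)² − 4·4·1 = -12
D < 0 ⇒ definite ⇒ every region one sign ⇒ single well

well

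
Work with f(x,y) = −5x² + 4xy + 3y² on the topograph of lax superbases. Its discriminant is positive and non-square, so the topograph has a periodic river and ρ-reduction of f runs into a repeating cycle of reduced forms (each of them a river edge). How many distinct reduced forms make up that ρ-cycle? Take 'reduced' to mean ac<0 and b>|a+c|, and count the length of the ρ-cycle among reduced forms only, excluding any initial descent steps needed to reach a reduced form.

D = 76, ⌊√D⌋ = 8
river: ρ → (3,8,-1)
river: ρ → (-1,8,3)
river: ρ → (3,4,-5)
river: ρ → (-5,6,2)
river: ρ → (2,6,-5)
river: ρ → (-5,4,3)
ρ-cycle length = 6 (tail of 0 descent steps not counted)

6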